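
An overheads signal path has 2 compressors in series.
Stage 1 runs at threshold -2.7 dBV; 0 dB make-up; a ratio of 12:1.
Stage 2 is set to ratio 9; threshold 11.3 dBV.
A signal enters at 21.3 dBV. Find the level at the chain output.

Stage 1: overshoot 24 dB → 24/12 = 2 dB → -0.7 dBV.
Stage 2: -0.7 dBV is at or below the 11.3 dBV threshold — no compression; output -0.7 dBV.

-0.7 dBV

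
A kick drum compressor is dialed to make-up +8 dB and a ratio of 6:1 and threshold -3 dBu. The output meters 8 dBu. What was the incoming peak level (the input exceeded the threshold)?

15 dBu

Stripping the +8 dB make-up gives 0 dBu at the gain stage.
That's 3 dB above the -3 dBu threshold.
Input overshoot = R × output overshoot = 18 dB → input = -3 + 18 = 15 dBu.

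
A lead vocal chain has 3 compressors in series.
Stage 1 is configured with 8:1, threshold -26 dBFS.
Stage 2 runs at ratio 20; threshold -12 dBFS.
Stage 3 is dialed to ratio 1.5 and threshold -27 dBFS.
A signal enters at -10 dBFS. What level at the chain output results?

Stage 1: overshoot 16 dB → 16/8 = 2 dB → -24 dBFS.
Stage 2: -24 dBFS ≤ -12 dBFS, so stage 2 doesn't engage; output -24 dBFS.
Stage 3: -24 dBFS is 3 dB over -27 dBFS; at 1.5:1 that becomes 2 dB over, giving -25 dBFS.

-25 dBFS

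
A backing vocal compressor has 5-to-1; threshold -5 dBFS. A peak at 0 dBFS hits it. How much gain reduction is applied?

The signal is 5 dB above threshold.
At 5:1, output sits 5/5 = 1 dB above threshold.
Gain reduction = 5 − 1 = 4 dB.

4 dB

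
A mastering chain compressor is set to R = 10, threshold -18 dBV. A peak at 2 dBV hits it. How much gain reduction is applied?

18 dB

The signal is 20 dB above threshold.
A 10:1 ratio leaves 2 dB of that excess.
Gain reduction = 20 − 2 = 18 dB.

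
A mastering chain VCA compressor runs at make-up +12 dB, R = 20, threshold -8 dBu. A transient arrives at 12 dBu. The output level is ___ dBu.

Overshoot: 12 − (-8) = 20 dB.
At 20:1 the overshoot is divided by 20, leaving 1 dB above threshold.
Output = -8 + 1 = -7 dBu; make-up adds 12 dB, giving 5 dBu.

5 dBu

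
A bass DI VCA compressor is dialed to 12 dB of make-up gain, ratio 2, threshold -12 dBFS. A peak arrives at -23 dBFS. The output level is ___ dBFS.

-11 dBFS

-23 dBFS is 11 dB below the -12 dBFS threshold, so no gain reduction is applied.
Make-up gain adds 12 dB: -23 + 12 = -11 dBFS.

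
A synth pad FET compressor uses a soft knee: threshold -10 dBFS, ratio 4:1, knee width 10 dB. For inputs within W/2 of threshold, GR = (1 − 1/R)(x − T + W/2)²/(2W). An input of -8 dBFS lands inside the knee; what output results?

x − T + W/2 = -8 − (-10) + 5 = 7.
GR = (1 − 1/4) × 7² / 20 = 0.75 × 49 / 20 = 1.8375 dB.
Output = -8 − 1.8375 = -9.8375 dBFS.

-9.8375 dBFS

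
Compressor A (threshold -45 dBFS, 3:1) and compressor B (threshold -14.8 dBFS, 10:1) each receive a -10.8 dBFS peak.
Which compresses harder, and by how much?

A, by 19.2 dB

A: GR = 34.2 − 34.2/3 = 22.8 dB.
B: GR = 4 − 4/10 = 3.6 dB.
A reduces 19.2 dB more.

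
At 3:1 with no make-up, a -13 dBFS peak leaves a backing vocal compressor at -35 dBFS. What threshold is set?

Let T be the threshold. Output overshoot = (input overshoot)/R, so -35 − T = (-13 − T)/3.
3·(-35 − T) = -13 − T → 2·T = -105 − (-13) = -92.
T = -92/2 = -46 dBFS.

-46 dBFS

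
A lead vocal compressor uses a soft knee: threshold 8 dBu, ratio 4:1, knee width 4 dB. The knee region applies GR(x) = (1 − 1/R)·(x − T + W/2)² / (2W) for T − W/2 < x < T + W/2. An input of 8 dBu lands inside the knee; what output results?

7.625 dBu

x − T + W/2 = 8 − 8 + 2 = 2.
GR = (1 − 1/4) × 2² / 8 = 0.75 × 4 / 8 = 0.375 dB.
Output = 8 − 0.375 = 7.625 dBu.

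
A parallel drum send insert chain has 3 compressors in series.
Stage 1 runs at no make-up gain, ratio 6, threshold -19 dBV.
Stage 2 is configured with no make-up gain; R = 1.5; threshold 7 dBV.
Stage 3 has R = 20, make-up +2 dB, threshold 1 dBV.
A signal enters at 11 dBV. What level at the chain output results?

Stage 1: 11 dBV is 30 dB over -19 dBV; at 6:1 that becomes 5 dB over, giving -14 dBV.
Stage 2: below threshold (-14 ≤ 7); passes unchanged; output -14 dBV.
Stage 3: below threshold (-14 ≤ 1); passes unchanged; make-up brings it to -12 dBV.

-12 dBV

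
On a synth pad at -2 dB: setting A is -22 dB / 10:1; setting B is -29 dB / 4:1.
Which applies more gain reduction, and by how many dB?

B, by 2.25 dB

A: 20 dB over, compressed to 2 dB over, so 18 dB of GR.
B: 27 dB over, compressed to 6.75 dB over, so 20.25 dB of GR.
B reduces 2.25 dB more.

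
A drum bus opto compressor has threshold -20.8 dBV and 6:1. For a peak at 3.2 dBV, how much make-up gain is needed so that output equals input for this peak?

20 dB

Without make-up, output = threshold + overshoot/6 = -20.8 + 4 = -16.8 dBV.
Gap to target: 20 dB.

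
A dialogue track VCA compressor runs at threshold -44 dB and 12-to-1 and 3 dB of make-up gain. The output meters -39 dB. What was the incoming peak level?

Stripping the +3 dB make-up gives -42 dB at the gain stage.
The compressed level sits -42 − (-44) = 2 dB over threshold.
Input overshoot = R × output overshoot = 24 dB → input = -44 + 24 = -20 dB.

-20 dB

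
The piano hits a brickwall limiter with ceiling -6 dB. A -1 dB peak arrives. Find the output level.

-6 dB

At ∞:1, everything above -6 dB is held at the ceiling.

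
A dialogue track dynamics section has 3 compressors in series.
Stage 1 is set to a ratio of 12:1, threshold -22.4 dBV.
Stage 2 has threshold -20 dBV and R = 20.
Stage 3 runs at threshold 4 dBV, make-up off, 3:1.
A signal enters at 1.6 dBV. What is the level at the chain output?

Stage 1: 24 dB above -22.4 dBV, reduced 12:1 to 2 dB above → -20.4 dBV.
Stage 2: -20.4 dBV ≤ -20 dBV, so stage 2 doesn't engage; output -20.4 dBV.
Stage 3: -20.4 dBV ≤ 4 dBV, so stage 3 doesn't engage; output -20.4 dBV.

-20.4 dBV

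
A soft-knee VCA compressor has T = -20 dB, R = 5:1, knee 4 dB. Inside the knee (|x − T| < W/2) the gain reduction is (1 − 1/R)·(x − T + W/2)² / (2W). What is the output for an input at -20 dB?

x − T + W/2 = -20 − (-20) + 2 = 2.
GR = (1 − 1/5) × 2² / 8 = 0.8 × 4 / 8 = 0.4 dB.
Output = -20 − 0.4 = -20.4 dB.

-20.4 dB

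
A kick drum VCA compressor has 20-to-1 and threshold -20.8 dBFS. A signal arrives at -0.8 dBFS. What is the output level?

-19.8 dBFS

The input is 20 dB above the -20.8 dBFS threshold.
At 20:1 the overshoot is divided by 20, leaving 1 dB above threshold.
That puts the output at -19.8 dBFS.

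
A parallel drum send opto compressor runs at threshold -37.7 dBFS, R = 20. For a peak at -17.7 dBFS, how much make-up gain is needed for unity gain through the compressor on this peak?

19 dB

Without make-up, output = threshold + overshoot/20 = -37.7 + 1 = -36.7 dBFS.
Gap to target: 19 dB.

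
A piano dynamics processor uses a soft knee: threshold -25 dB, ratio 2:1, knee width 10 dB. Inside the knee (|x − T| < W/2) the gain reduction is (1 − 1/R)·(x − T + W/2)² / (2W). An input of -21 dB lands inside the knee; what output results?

x − T + W/2 = -21 − (-25) + 5 = 9.
GR = (1 − 1/2) × 9² / 20 = 0.5 × 81 / 20 = 2.025 dB.
Output = -21 − 2.025 = -23.025 dB.

-23.025 dB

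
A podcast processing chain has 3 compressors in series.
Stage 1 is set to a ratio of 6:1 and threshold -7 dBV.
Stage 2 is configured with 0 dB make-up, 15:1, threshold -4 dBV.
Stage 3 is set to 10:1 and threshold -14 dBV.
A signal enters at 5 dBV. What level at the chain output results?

-13.1 dBV

Stage 1: 12 dB above -7 dBV, reduced 6:1 to 2 dB above → -5 dBV.
Stage 2: -5 dBV is at or below the -4 dBV threshold — no compression; output -5 dBV.
Stage 3: 9 dB above -14 dBV, reduced 10:1 to 0.9 dB above → -13.1 dBV.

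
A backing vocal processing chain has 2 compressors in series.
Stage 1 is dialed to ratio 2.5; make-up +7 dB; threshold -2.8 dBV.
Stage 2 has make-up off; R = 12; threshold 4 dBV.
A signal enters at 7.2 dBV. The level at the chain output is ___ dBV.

Stage 1: 7.2 dBV is 10 dB over -2.8 dBV; at 2.5:1 that becomes 4 dB over, giving 1.2 dBV; +7 dB make-up → 8.2 dBV.
Stage 2: overshoot 4.2 dB → 4.2/12 = 0.35 dB → 4.35 dBV.

4.35 dBV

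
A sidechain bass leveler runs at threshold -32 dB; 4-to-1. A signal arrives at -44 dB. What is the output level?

-44 dB

-44 dB is 12 dB below the -32 dB threshold, so no gain reduction is applied.
Output = input = -44 dB.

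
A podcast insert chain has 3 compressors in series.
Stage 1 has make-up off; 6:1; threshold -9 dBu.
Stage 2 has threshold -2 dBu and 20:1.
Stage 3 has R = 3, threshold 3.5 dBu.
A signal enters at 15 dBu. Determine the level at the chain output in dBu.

-5 dBu

Stage 1: 15 dBu is 24 dB over -9 dBu; at 6:1 that becomes 4 dB over, giving -5 dBu.
Stage 2: below threshold (-5 ≤ -2); passes unchanged; output -5 dBu.
Stage 3: -5 dBu ≤ 3.5 dBu, so stage 3 doesn't engage; output -5 dBu.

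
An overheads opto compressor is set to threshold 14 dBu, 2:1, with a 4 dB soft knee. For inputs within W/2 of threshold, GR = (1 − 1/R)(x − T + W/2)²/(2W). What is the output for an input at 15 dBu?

x − T + W/2 = 15 − 14 + 2 = 3.
GR = (1 − 1/2) × 3² / 8 = 0.5 × 9 / 8 = 0.5625 dB.
Output = 15 − 0.5625 = 14.4375 dBu.

14.4375 dBu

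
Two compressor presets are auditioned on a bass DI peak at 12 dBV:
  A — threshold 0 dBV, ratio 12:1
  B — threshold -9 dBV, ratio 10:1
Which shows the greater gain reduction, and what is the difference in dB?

A: overshoot 12 dB → output overshoot 1 dB → GR 11 dB.
B: overshoot 21 dB → output overshoot 2.1 dB → GR 18.9 dB.
Difference: 7.9 dB in favour of B.

B, by 7.9 dB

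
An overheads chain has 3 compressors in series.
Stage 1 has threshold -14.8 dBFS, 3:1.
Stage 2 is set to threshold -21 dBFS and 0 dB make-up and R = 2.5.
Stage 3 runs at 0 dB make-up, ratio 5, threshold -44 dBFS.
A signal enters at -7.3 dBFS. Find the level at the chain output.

Stage 1: 7.5 dB above -14.8 dBFS, reduced 3:1 to 2.5 dB above → -12.3 dBFS.
Stage 2: 8.7 dB above -21 dBFS, reduced 2.5:1 to 3.48 dB above → -17.52 dBFS.
Stage 3: overshoot 26.48 dB → 26.48/5 = 5.296 dB → -38.704 dBFS.

-38.704 dBFS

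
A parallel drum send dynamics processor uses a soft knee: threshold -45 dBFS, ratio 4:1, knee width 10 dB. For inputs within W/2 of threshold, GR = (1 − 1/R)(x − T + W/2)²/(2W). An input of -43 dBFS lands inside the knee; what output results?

-44.8375 dBFS

x − T + W/2 = -43 − (-45) + 5 = 7.
GR = (1 − 1/4) × 7² / 20 = 0.75 × 49 / 20 = 1.8375 dB.
Output = -43 − 1.8375 = -44.8375 dBFS.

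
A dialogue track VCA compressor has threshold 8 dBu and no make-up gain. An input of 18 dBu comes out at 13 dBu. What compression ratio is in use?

2:1

Input overshoot = 18 − 8 = 10 dB; output overshoot = 13 − 8 = 5 dB.
Ratio = 10 / 5 = 2.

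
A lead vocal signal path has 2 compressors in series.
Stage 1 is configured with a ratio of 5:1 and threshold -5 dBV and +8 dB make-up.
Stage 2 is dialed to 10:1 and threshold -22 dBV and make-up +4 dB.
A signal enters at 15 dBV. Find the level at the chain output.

-15.1 dBV

Stage 1: 20 dB above -5 dBV, reduced 5:1 to 4 dB above → -1 dBV; +8 dB make-up → 7 dBV.
Stage 2: 29 dB above -22 dBV, reduced 10:1 to 2.9 dB above → -19.1 dBV; +4 dB make-up → -15.1 dBV.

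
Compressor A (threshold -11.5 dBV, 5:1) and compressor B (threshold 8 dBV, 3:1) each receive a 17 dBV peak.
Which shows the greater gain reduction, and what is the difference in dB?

A: 28.5 dB over, compressed to 5.7 dB over, so 22.8 dB of GR.
B: 9 dB over, compressed to 3 dB over, so 6 dB of GR.
A applies 16.8 dB more gain reduction.

A, by 16.8 dB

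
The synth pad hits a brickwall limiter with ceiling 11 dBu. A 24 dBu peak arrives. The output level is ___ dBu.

The limiter clamps the peak to its 11 dBu ceiling.

11 dBu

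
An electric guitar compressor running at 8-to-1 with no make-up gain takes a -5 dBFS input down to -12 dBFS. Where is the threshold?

Gain reduction = -5 − (-12) = 7 dB; output overshoot = GR / (R − 1) = 7 / 7 = 1 dB.
Threshold = output − output overshoot = -12 − 1 = -13 dBFS.

-13 dBFS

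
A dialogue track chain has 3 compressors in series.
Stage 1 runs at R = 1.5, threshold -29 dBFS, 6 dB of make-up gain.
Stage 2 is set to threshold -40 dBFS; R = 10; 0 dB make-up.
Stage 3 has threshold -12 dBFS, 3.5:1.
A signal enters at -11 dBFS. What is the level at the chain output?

Stage 1: overshoot 18 dB → 18/1.5 = 12 dB → -17 dBFS; +6 dB make-up → -11 dBFS.
Stage 2: 29 dB above -40 dBFS, reduced 10:1 to 2.9 dB above → -37.1 dBFS.
Stage 3: below threshold (-37.1 ≤ -12); passes unchanged; output -37.1 dBFS.

-37.1 dBFS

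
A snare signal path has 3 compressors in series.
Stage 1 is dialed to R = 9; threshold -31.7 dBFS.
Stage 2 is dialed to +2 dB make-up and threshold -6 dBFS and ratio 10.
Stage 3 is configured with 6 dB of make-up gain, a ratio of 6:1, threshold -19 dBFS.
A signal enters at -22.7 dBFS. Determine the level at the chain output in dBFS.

Stage 1: 9 dB above -31.7 dBFS, reduced 9:1 to 1 dB above → -30.7 dBFS.
Stage 2: -30.7 dBFS ≤ -6 dBFS, so stage 2 doesn't engage; make-up brings it to -28.7 dBFS.
Stage 3: -28.7 dBFS ≤ -19 dBFS, so stage 3 doesn't engage; make-up brings it to -22.7 dBFS.

-22.7 dBFS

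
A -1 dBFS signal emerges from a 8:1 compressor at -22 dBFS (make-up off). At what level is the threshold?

-25 dBFS

Gain reduction = -1 − (-22) = 21 dB; output overshoot = GR / (R − 1) = 21 / 7 = 3 dB.
Threshold = output − output overshoot = -22 − 3 = -25 dBFS.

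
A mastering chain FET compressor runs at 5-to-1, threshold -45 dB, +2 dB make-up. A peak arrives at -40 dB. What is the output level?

The input is 5 dB above the -45 dB threshold.
At 5:1 the overshoot is divided by 5, leaving 1 dB above threshold.
So the level is -45 + 1 = -44 dB; make-up adds 2 dB, giving -42 dB.

-42 dB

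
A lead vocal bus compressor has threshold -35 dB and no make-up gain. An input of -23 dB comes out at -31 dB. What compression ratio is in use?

3:1

Input overshoot = -23 − (-35) = 12 dB; output overshoot = -31 − (-35) = 4 dB.
Ratio = 12 / 4 = 3.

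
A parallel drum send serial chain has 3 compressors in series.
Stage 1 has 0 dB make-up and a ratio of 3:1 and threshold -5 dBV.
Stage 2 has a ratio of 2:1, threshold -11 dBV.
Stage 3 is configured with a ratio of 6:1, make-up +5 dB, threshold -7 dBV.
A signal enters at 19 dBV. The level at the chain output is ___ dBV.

-1.5 dBV

Stage 1: 24 dB above -5 dBV, reduced 3:1 to 8 dB above → 3 dBV.
Stage 2: 14 dB above -11 dBV, reduced 2:1 to 7 dB above → -4 dBV.
Stage 3: 3 dB above -7 dBV, reduced 6:1 to 0.5 dB above → -6.5 dBV; +5 dB make-up → -1.5 dBV.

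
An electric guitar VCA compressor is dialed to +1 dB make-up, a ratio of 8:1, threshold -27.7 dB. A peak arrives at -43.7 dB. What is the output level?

-42.7 dB

-43.7 dB is 16 dB below the -27.7 dB threshold, so no gain reduction is applied.
Make-up gain adds 1 dB: -43.7 + 1 = -42.7 dB.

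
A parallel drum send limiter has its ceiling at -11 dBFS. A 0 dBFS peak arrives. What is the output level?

The limiter clamps the peak to its -11 dBFS ceiling.

-11 dBFS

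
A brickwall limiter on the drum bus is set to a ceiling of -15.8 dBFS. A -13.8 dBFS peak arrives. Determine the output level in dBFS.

At ∞:1, everything above -15.8 dBFS is held at the ceiling.

-15.8 dBFS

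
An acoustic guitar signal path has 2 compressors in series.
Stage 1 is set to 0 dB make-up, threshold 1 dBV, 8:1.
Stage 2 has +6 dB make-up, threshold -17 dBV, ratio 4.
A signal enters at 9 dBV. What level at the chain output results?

Stage 1: overshoot 8 dB → 8/8 = 1 dB → 2 dBV.
Stage 2: overshoot 19 dB → 19/4 = 4.75 dB → -12.25 dBV; +6 dB make-up → -6.25 dBV.

-6.25 dBV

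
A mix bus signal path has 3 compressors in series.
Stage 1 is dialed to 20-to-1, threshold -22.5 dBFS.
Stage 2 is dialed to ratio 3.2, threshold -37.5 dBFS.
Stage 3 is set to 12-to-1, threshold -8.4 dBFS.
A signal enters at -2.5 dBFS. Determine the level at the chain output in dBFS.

-32.5 dBFS

Stage 1: 20 dB above -22.5 dBFS, reduced 20:1 to 1 dB above → -21.5 dBFS.
Stage 2: -21.5 dBFS is 16 dB over -37.5 dBFS; at 3.2:1 that becomes 5 dB over, giving -32.5 dBFS.
Stage 3: -32.5 dBFS is at or below the -8.4 dBFS threshold — no compression; output -32.5 dBFS.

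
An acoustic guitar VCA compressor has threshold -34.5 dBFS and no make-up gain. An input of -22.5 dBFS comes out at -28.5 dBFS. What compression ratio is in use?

2:1

Input overshoot = -22.5 − (-34.5) = 12 dB; output overshoot = -28.5 − (-34.5) = 6 dB.
Ratio = 12 / 6 = 2.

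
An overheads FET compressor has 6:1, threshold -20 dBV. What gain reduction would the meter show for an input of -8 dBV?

10 dB

The signal is 12 dB above threshold.
A 6:1 ratio leaves 2 dB of that excess.
Gain reduction = 12 − 2 = 10 dB.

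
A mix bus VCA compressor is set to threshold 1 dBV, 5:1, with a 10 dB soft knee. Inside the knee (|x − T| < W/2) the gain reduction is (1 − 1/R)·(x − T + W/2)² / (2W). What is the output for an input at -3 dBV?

x − T + W/2 = -3 − 1 + 5 = 1.
GR = (1 − 1/5) × 1² / 20 = 0.8 × 1 / 20 = 0.04 dB.
Output = -3 − 0.04 = -3.04 dBV.

-3.04 dBV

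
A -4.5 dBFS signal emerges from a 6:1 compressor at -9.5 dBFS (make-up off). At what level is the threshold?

-10.5 dBFS

Gain reduction = -4.5 − (-9.5) = 5 dB; output overshoot = GR / (R − 1) = 5 / 5 = 1 dB.
Threshold = output − output overshoot = -9.5 − 1 = -10.5 dBFS.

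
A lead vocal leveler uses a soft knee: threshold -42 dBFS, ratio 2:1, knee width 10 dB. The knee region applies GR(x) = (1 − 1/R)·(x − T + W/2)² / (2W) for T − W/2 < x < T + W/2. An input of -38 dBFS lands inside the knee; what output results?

-40.025 dBFS

x − T + W/2 = -38 − (-42) + 5 = 9.
GR = (1 − 1/2) × 9² / 20 = 0.5 × 81 / 20 = 2.025 dB.
Output = -38 − 2.025 = -40.025 dBFS.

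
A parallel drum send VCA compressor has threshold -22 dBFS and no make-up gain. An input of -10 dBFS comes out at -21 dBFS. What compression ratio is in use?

12:1

Input overshoot = -10 − (-22) = 12 dB; output overshoot = -21 − (-22) = 1 dB.
Ratio = 12 / 1 = 12.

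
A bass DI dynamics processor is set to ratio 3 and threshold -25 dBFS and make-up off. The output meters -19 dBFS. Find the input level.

-7 dBFS

The compressed level sits -19 − (-25) = 6 dB over threshold.
Undo the ratio: input overshoot = 6 × 3 = 18 dB, giving input = -7 dBFS.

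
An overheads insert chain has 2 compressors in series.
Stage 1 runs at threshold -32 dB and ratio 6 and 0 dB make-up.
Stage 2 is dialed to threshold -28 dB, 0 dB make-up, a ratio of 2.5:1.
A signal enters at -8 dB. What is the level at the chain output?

Stage 1: -8 dB is 24 dB over -32 dB; at 6:1 that becomes 4 dB over, giving -28 dB.
Stage 2: -28 dB is at or below the -28 dB threshold — no compression; output -28 dB.

-28 dB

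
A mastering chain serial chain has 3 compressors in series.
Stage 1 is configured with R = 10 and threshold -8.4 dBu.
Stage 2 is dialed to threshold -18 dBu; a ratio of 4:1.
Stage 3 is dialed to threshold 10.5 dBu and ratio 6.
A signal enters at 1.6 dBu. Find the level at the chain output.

Stage 1: 10 dB above -8.4 dBu, reduced 10:1 to 1 dB above → -7.4 dBu.
Stage 2: 10.6 dB above -18 dBu, reduced 4:1 to 2.65 dB above → -15.35 dBu.
Stage 3: below threshold (-15.35 ≤ 10.5); passes unchanged; output -15.35 dBu.

-15.35 dBu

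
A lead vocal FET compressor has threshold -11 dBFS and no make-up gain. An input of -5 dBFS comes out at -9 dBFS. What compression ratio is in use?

3:1

Input overshoot = -5 − (-11) = 6 dB; output overshoot = -9 − (-11) = 2 dB.
Ratio = 6 / 2 = 3.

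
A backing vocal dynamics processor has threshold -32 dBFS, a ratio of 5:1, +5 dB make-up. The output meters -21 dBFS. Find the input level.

Remove make-up: -21 − 5 = -26 dBFS.
That's 6 dB above the -32 dBFS threshold.
Input overshoot = R × output overshoot = 30 dB → input = -32 + 30 = -2 dBFS.

-2 dBFS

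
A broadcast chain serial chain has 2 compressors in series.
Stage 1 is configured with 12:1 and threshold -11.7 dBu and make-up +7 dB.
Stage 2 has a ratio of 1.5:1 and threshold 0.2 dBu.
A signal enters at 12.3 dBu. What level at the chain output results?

Stage 1: 12.3 dBu is 24 dB over -11.7 dBu; at 12:1 that becomes 2 dB over, giving -9.7 dBu; +7 dB make-up → -2.7 dBu.
Stage 2: below threshold (-2.7 ≤ 0.2); passes unchanged; output -2.7 dBu.

-2.7 dBu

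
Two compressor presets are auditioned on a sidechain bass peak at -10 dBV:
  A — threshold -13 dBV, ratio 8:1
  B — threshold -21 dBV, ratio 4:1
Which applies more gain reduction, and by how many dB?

A: 3 dB over, compressed to 0.375 dB over, so 2.625 dB of GR.
B: 11 dB over, compressed to 2.75 dB over, so 8.25 dB of GR.
B reduces 5.625 dB more.

B, by 5.625 dB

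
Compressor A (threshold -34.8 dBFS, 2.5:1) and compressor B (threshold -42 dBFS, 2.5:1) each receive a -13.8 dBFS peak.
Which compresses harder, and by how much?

A: overshoot 21 dB → output overshoot 8.4 dB → GR 12.6 dB.
B: overshoot 28.2 dB → output overshoot 11.28 dB → GR 16.92 dB.
B applies 4.32 dB more gain reduction.

B, by 4.32 dB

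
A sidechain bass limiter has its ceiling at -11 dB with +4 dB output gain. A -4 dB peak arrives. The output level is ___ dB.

-7 dB

A brickwall limiter is an ∞:1 compressor: any input above the ceiling is clamped to -11 dB.
Output gain then adds 4 dB: -11 + 4 = -7 dB.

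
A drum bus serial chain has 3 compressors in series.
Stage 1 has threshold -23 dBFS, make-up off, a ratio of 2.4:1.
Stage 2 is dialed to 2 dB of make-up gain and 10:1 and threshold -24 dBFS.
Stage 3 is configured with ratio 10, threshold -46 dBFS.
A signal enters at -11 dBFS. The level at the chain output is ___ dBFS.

Stage 1: overshoot 12 dB → 12/2.4 = 5 dB → -18 dBFS.
Stage 2: -18 dBFS is 6 dB over -24 dBFS; at 10:1 that becomes 0.6 dB over, giving -23.4 dBFS; +2 dB make-up → -21.4 dBFS.
Stage 3: 24.6 dB above -46 dBFS, reduced 10:1 to 2.46 dB above → -43.54 dBFS.

-43.54 dBFS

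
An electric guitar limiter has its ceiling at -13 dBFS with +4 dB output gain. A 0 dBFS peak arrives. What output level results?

-9 dBFS

At ∞:1, everything above -13 dBFS is held at the ceiling.
Output gain then adds 4 dB: -13 + 4 = -9 dBFS.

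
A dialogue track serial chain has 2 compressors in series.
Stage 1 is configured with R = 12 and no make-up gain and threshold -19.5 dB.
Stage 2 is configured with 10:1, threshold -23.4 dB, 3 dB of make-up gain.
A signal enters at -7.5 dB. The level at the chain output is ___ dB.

-19.91 dB

Stage 1: -7.5 dB is 12 dB over -19.5 dB; at 12:1 that becomes 1 dB over, giving -18.5 dB.
Stage 2: overshoot 4.9 dB → 4.9/10 = 0.49 dB → -22.91 dB; +3 dB make-up → -19.91 dB.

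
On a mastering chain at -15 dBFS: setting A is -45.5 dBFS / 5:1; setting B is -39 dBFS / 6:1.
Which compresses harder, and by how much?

A: overshoot 30.5 dB → output overshoot 6.1 dB → GR 24.4 dB.
B: overshoot 24 dB → output overshoot 4 dB → GR 20 dB.
Difference: 4.4 dB in favour of A.

A, by 4.4 dB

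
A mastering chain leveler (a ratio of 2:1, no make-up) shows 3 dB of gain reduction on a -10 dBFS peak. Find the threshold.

-16 dBFS

Let T be the threshold. Output overshoot = (input overshoot)/R, so -13 − T = (-10 − T)/2.
2·(-13 − T) = -10 − T → 1·T = -26 − (-10) = -16.
T = -16/1 = -16 dBFS.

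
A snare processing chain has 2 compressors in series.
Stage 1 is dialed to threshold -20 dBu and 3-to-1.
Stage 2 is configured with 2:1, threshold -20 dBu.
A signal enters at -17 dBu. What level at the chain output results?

Stage 1: -17 dBu is 3 dB over -20 dBu; at 3:1 that becomes 1 dB over, giving -19 dBu.
Stage 2: overshoot 1 dB → 1/2 = 0.5 dB → -19.5 dBu.

-19.5 dBu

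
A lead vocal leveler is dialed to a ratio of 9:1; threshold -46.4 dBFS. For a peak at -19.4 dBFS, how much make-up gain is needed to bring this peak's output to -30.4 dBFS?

13 dB

The peak compresses to -46.4 + 27/9 = -43.4 dBFS.
To reach -30.4 dBFS requires -30.4 − (-43.4) = 13 dB of make-up.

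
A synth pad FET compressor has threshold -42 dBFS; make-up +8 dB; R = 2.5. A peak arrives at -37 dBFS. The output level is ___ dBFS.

Overshoot: -37 − (-42) = 5 dB.
At 2.5:1 the overshoot is divided by 2.5, leaving 2 dB above threshold.
So the level is -42 + 2 = -40 dBFS; make-up adds 8 dB, giving -32 dBFS.

-32 dBFS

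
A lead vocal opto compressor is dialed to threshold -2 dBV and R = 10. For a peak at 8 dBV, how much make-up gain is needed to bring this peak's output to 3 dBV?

4 dB

Overshoot 10 dB → 10/10 = 1 dB after compression, so the compressed level is -2 + 1 = -1 dBV.
Make-up = target − compressed = 3 − (-1) = 4 dB.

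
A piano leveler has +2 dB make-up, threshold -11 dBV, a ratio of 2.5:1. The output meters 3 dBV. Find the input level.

Stripping the +2 dB make-up gives 1 dBV at the gain stage.
The compressed level sits 1 − (-11) = 12 dB over threshold.
Undo the ratio: input overshoot = 12 × 2.5 = 30 dB, giving input = 19 dBV.

19 dBV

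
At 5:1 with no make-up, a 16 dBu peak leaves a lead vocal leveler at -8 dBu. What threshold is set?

Gain reduction = 16 − (-8) = 24 dB; output overshoot = GR / (R − 1) = 24 / 4 = 6 dB.
Threshold = output − output overshoot = -8 − 6 = -14 dBu.

-14 dBu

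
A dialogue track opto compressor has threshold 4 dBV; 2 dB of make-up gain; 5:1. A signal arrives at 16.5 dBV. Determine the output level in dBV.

8.5 dBV

16.5 dBV sits 12.5 dB over threshold.
At 5:1 the overshoot is divided by 5, leaving 2.5 dB above threshold.
That puts the output at 6.5 dBV; make-up adds 2 dB, giving 8.5 dBV.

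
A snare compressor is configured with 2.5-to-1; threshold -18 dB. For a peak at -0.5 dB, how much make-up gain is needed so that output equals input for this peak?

10.5 dB

Without make-up, output = threshold + overshoot/2.5 = -18 + 7 = -11 dB.
Gap to target: 10.5 dB.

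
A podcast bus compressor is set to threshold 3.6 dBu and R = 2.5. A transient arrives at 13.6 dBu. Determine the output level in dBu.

7.6 dBu

13.6 dBu sits 10 dB over threshold.
At 2.5:1 the overshoot is divided by 2.5, leaving 4 dB above threshold.
Output = 3.6 + 4 = 7.6 dBu.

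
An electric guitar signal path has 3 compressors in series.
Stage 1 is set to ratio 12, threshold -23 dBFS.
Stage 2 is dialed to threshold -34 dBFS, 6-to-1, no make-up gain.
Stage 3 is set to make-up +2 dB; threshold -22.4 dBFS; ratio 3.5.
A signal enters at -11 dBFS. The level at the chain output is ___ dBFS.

-30 dBFS

Stage 1: overshoot 12 dB → 12/12 = 1 dB → -22 dBFS.
Stage 2: 12 dB above -34 dBFS, reduced 6:1 to 2 dB above → -32 dBFS.
Stage 3: below threshold (-32 ≤ -22.4); passes unchanged; make-up brings it to -30 dBFS.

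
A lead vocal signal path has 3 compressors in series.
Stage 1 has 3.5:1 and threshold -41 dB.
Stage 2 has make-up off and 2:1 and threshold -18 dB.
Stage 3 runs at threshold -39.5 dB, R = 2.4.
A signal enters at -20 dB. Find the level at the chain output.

Stage 1: 21 dB above -41 dB, reduced 3.5:1 to 6 dB above → -35 dB.
Stage 2: -35 dB ≤ -18 dB, so stage 2 doesn't engage; output -35 dB.
Stage 3: 4.5 dB above -39.5 dB, reduced 2.4:1 to 1.875 dB above → -37.625 dB.

-37.625 dB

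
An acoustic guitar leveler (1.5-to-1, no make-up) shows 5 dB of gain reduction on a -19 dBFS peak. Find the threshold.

Gain reduction = -19 − (-24) = 5 dB; output overshoot = GR / (R − 1) = 5 / 0.5 = 10 dB.
Threshold = output − output overshoot = -24 − 10 = -34 dBFS.

-34 dBFS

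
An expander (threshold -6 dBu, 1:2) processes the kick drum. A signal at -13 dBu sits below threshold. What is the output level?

-20 dBu

Below threshold, a 1:2 expander applies gain = (2−1)×(T − x) of attenuation.
(2−1) × 7 = 7 dB, so output = -13 − 7 = -20 dBu.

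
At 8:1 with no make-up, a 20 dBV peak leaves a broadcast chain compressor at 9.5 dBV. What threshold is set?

Let T be the threshold. Output overshoot = (input overshoot)/R, so 9.5 − T = (20 − T)/8.
8·(9.5 − T) = 20 − T → 7·T = 76 − 20 = 56.
T = 56/7 = 8 dBV.

8 dBV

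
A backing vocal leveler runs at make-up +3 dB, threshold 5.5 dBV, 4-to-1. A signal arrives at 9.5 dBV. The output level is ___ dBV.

9.5 dBV sits 4 dB over threshold.
At 4:1 the overshoot is divided by 4, leaving 1 dB above threshold.
Output = 5.5 + 1 = 6.5 dBV; make-up adds 3 dB, giving 9.5 dBV.

9.5 dBV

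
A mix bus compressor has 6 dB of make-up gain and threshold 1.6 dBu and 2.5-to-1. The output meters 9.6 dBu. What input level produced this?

6.6 dBu

Remove make-up: 9.6 − 6 = 3.6 dBu.
The compressed level sits 3.6 − 1.6 = 2 dB over threshold.
Undo the ratio: input overshoot = 2 × 2.5 = 5 dB, giving input = 6.6 dBu.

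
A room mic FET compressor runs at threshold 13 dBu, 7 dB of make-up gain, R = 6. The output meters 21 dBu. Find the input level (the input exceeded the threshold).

19 dBu

Before make-up, the level was 21 − 7 = 14 dBu.
Post-compression overshoot = 14 − 13 = 1 dB.
Before 6:1 compression the overshoot was 1 × 6 = 6 dB, so input = 13 + 6 = 19 dBu.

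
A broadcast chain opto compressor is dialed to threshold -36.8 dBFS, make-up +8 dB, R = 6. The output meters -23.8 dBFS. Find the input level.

-6.8 dBFS

Before make-up, the level was -23.8 − 8 = -31.8 dBFS.
Post-compression overshoot = -31.8 − (-36.8) = 5 dB.
Before 6:1 compression the overshoot was 5 × 6 = 30 dB, so input = -36.8 + 30 = -6.8 dBFS.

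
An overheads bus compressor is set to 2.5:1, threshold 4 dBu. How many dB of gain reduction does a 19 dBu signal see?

19 dBu exceeds the threshold by 15 dB.
After 2.5:1 compression the overshoot becomes 15/2.5 = 6 dB.
So the signal is attenuated by 15 − 6 = 9 dB.

9 dB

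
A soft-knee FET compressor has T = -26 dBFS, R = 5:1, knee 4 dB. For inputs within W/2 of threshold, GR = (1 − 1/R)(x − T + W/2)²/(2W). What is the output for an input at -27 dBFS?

x − T + W/2 = -27 − (-26) + 2 = 1.
GR = (1 − 1/5) × 1² / 8 = 0.8 × 1 / 8 = 0.1 dB.
Output = -27 − 0.1 = -27.1 dBFS.

-27.1 dBFS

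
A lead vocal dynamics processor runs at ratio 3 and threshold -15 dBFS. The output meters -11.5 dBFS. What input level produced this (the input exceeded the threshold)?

Post-compression overshoot = -11.5 − (-15) = 3.5 dB.
Undo the ratio: input overshoot = 3.5 × 3 = 10.5 dB, giving input = -4.5 dBFS.

-4.5 dBFS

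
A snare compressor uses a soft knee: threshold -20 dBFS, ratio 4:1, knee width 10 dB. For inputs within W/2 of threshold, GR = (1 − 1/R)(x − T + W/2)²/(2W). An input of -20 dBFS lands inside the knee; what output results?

-20.9375 dBFS

x − T + W/2 = -20 − (-20) + 5 = 5.
GR = (1 − 1/4) × 5² / 20 = 0.75 × 25 / 20 = 0.9375 dB.
Output = -20 − 0.9375 = -20.9375 dBFS.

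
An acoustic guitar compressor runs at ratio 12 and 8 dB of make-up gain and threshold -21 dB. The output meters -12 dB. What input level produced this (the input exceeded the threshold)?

-9 dB

Remove make-up: -12 − 8 = -20 dB.
The compressed level sits -20 − (-21) = 1 dB over threshold.
Before 12:1 compression the overshoot was 1 × 12 = 12 dB, so input = -21 + 12 = -9 dB.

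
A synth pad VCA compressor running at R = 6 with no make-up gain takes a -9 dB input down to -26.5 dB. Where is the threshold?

Gain reduction = -9 − (-26.5) = 17.5 dB; output overshoot = GR / (R − 1) = 17.5 / 5 = 3.5 dB.
Threshold = output − output overshoot = -26.5 − 3.5 = -30 dB.

-30 dB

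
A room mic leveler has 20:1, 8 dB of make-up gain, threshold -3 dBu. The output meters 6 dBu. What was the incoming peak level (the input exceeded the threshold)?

Before make-up, the level was 6 − 8 = -2 dBu.
The compressed level sits -2 − (-3) = 1 dB over threshold.
Undo the ratio: input overshoot = 1 × 20 = 20 dB, giving input = 17 dBu.

17 dBu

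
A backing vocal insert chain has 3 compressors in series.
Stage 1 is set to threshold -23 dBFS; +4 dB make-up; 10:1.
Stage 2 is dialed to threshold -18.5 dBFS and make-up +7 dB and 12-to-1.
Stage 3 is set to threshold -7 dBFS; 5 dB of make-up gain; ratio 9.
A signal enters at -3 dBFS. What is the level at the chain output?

-6.375 dBFS

Stage 1: 20 dB above -23 dBFS, reduced 10:1 to 2 dB above → -21 dBFS; +4 dB make-up → -17 dBFS.
Stage 2: overshoot 1.5 dB → 1.5/12 = 0.125 dB → -18.375 dBFS; +7 dB make-up → -11.375 dBFS.
Stage 3: -11.375 dBFS is at or below the -7 dBFS threshold — no compression; make-up brings it to -6.375 dBFS.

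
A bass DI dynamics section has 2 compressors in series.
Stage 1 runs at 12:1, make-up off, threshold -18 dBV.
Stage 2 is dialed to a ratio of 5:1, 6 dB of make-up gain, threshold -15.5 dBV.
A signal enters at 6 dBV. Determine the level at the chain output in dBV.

-10 dBV

Stage 1: overshoot 24 dB → 24/12 = 2 dB → -16 dBV.
Stage 2: -16 dBV ≤ -15.5 dBV, so stage 2 doesn't engage; make-up brings it to -10 dBV.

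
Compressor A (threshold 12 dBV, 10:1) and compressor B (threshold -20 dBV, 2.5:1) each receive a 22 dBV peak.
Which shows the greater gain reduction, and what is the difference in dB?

B, by 16.2 dB

A: GR = 10 − 10/10 = 9 dB.
B: GR = 42 − 42/2.5 = 25.2 dB.
B reduces 16.2 dB more.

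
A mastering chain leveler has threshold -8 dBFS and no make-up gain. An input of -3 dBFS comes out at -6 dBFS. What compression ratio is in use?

Input overshoot = -3 − (-8) = 5 dB; output overshoot = -6 − (-8) = 2 dB.
Ratio = 5 / 2 = 2.5.

2.5:1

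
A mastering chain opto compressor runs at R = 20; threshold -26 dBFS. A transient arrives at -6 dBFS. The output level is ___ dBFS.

-25 dBFS

The input is 20 dB above the -26 dBFS threshold.
20:1 compression reduces that to 20/20 = 1 dB over.
So the level is -26 + 1 = -25 dBFS.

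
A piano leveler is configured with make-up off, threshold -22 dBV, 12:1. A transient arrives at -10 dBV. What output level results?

Overshoot: -10 − (-22) = 12 dB.
At 12:1 the overshoot is divided by 12, leaving 1 dB above threshold.
That puts the output at -21 dBV.

-21 dBV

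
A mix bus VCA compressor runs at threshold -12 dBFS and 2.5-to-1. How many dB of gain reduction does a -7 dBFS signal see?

3 dB

-7 dBFS exceeds the threshold by 5 dB.
After 2.5:1 compression the overshoot becomes 5/2.5 = 2 dB.
GR = overshoot in − overshoot out = 5 − 2 = 3 dB.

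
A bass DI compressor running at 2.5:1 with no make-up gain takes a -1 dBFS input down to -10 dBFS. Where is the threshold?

Let T be the threshold. Output overshoot = (input overshoot)/R, so -10 − T = (-1 − T)/2.5.
2.5·(-10 − T) = -1 − T → 1.5·T = -25 − (-1) = -24.
T = -24/1.5 = -16 dBFS.

-16 dBFS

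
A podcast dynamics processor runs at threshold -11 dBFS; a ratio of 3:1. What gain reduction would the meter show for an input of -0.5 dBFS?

7 dB

-0.5 dBFS exceeds the threshold by 10.5 dB.
A 3:1 ratio leaves 3.5 dB of that excess.
So the signal is attenuated by 10.5 − 3.5 = 7 dB.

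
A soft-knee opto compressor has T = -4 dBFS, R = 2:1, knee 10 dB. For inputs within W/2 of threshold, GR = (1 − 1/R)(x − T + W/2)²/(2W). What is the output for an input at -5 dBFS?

-5.4 dBFS

x − T + W/2 = -5 − (-4) + 5 = 4.
GR = (1 − 1/2) × 4² / 20 = 0.5 × 16 / 20 = 0.4 dB.
Output = -5 − 0.4 = -5.4 dBFS.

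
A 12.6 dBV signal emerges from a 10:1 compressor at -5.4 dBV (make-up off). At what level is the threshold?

Input is 20 dB above T (since output overshoot × R = input overshoot: (-5.4 − T)·10 = 12.6 − T gives T = -7.4 dBV).
Check: -7.4 + (12.6 − (-7.4))/10 = -7.4 + 2 = -5.4 dBV. ✓

-7.4 dBV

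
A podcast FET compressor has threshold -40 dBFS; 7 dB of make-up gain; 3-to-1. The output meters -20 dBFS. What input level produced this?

Stripping the +7 dB make-up gives -27 dBFS at the gain stage.
Post-compression overshoot = -27 − (-40) = 13 dB.
Before 3:1 compression the overshoot was 13 × 3 = 39 dB, so input = -40 + 39 = -1 dBFS.

-1 dBFS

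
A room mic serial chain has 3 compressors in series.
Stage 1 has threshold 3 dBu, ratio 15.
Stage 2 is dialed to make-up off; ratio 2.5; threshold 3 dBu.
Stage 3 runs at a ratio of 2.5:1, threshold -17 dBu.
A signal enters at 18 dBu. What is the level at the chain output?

Stage 1: 15 dB above 3 dBu, reduced 15:1 to 1 dB above → 4 dBu.
Stage 2: 1 dB above 3 dBu, reduced 2.5:1 to 0.4 dB above → 3.4 dBu.
Stage 3: 3.4 dBu is 20.4 dB over -17 dBu; at 2.5:1 that becomes 8.16 dB over, giving -8.84 dBu.

-8.84 dBu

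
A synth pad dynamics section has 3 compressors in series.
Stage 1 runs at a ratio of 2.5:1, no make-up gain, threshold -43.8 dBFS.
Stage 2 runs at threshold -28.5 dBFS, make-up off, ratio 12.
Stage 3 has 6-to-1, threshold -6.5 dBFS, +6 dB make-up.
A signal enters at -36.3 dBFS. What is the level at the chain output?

-34.8 dBFS

Stage 1: overshoot 7.5 dB → 7.5/2.5 = 3 dB → -40.8 dBFS.
Stage 2: -40.8 dBFS is at or below the -28.5 dBFS threshold — no compression; output -40.8 dBFS.
Stage 3: -40.8 dBFS is at or below the -6.5 dBFS threshold — no compression; make-up brings it to -34.8 dBFS.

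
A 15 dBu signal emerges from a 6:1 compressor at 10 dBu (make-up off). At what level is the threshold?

9 dBu

Input is 6 dB above T (since output overshoot × R = input overshoot: (10 − T)·6 = 15 − T gives T = 9 dBu).
Check: 9 + (15 − 9)/6 = 9 + 1 = 10 dBu. ✓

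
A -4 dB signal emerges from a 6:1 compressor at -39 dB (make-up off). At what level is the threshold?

-46 dB

Let T be the threshold. Output overshoot = (input overshoot)/R, so -39 − T = (-4 − T)/6.
6·(-39 − T) = -4 − T → 5·T = -234 − (-4) = -230.
T = -230/5 = -46 dB.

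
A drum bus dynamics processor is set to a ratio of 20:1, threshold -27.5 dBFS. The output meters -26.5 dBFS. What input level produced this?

-7.5 dBFS

That's 1 dB above the -27.5 dBFS threshold.
Before 20:1 compression the overshoot was 1 × 20 = 20 dB, so input = -27.5 + 20 = -7.5 dBFS.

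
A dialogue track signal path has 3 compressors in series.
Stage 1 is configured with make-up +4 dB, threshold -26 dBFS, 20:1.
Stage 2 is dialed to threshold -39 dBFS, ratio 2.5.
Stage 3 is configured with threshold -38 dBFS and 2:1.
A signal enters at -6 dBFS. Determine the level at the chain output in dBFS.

Stage 1: -6 dBFS is 20 dB over -26 dBFS; at 20:1 that becomes 1 dB over, giving -25 dBFS; +4 dB make-up → -21 dBFS.
Stage 2: -21 dBFS is 18 dB over -39 dBFS; at 2.5:1 that becomes 7.2 dB over, giving -31.8 dBFS.
Stage 3: 6.2 dB above -38 dBFS, reduced 2:1 to 3.1 dB above → -34.9 dBFS.

-34.9 dBFS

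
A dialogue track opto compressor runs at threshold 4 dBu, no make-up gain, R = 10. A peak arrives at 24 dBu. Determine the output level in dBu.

6 dBu

Overshoot: 24 − 4 = 20 dB.
10:1 compression reduces that to 20/10 = 2 dB over.
So the level is 4 + 2 = 6 dBu.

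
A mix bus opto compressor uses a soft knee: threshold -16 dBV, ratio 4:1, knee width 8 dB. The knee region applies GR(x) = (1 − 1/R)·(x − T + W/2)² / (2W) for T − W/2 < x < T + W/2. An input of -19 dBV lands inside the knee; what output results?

x − T + W/2 = -19 − (-16) + 4 = 1.
GR = (1 − 1/4) × 1² / 16 = 0.75 × 1 / 16 = 0.046875 dB.
Output = -19 − 0.046875 = -19.046875 dBV.

-19.046875 dBV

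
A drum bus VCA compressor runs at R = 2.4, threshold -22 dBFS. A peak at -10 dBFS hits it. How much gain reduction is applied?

7 dB

Overshoot = -10 − (-22) = 12 dB.
At 2.4:1, output sits 12/2.4 = 5 dB above threshold.
GR = overshoot in − overshoot out = 12 − 5 = 7 dB.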